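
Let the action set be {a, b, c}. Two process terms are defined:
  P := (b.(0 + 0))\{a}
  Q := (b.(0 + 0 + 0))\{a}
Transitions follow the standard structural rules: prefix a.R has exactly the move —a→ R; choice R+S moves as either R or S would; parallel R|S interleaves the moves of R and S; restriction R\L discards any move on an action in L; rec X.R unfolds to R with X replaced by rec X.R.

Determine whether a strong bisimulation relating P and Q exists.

P ~ Q

LTS(P): 2 reachable states
  s0 = (b.(0 + 0))\{a} ⊢ ··b··> s1
  s1 = (0 + 0)\{a} ⊢ stopped
LTS(Q): 2 reachable states
  t0 = (b.(0 + 0 + 0))\{a} ⊢ ··b··> t1
  t1 = (0 + 0 + 0)\{a} ⊢ stopped
Bisimilarity quotient blocks:
  B0 = {s0, t0}
  B1 = {s1, t1}
s0 ∈ B0, t0 ∈ B0 → same block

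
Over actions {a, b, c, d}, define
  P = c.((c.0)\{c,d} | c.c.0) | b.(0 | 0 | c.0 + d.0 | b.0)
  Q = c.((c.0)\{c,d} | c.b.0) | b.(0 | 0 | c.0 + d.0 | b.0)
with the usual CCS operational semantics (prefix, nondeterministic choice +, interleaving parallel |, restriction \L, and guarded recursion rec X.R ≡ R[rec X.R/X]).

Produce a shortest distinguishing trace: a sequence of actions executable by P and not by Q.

ccc

P's transition system — 24 states:
  s0 = c.((c.0)\{c,d} | c.c.0) | b.(0 | 0 | c.0 + d.0 | b.0) | —b→ s1, —c→ s2
  s1 = c.((c.0)\{c,d} | c.c.0) | (0 | 0 | c.0 + d.0 | b.0) | —b→ s3, —c→ s4, —c→ s5, —d→ s6
  s2 = (c.0)\{c,d} | c.c.0 | b.(0 | 0 | c.0 + d.0 | b.0) | —b→ s4, —c→ s7
  s3 = c.((c.0)\{c,d} | c.c.0) | (d.0 | 0) | —c→ s8, —d→ s9
  s4 = (c.0)\{c,d} | c.c.0 | (0 | 0 | c.0 + d.0 | b.0) | —b→ s8, —c→ s10, —c→ s11, —d→ s12
  s5 = c.((c.0)\{c,d} | c.c.0) | (0 | 0 | 0) | —c→ s11
  s6 = c.((c.0)\{c,d} | c.c.0) | (0 | b.0) | —b→ s9, —c→ s12
  s7 = (c.0)\{c,d} | c.0 | b.(0 | 0 | c.0 + d.0 | b.0) | —b→ s10, —c→ s13
  s8 = (c.0)\{c,d} | c.c.0 | (d.0 | 0) | —c→ s14, —d→ s15
  s9 = c.((c.0)\{c,d} | c.c.0) | (0 | 0) | —c→ s15
  s10 = (c.0)\{c,d} | c.0 | (0 | 0 | c.0 + d.0 | b.0) | —b→ s14, —c→ s16, —c→ s17, —d→ s18
  s11 = (c.0)\{c,d} | c.c.0 | (0 | 0 | 0) | —c→ s17
  s12 = (c.0)\{c,d} | c.c.0 | (0 | b.0) | —b→ s15, —c→ s18
  s13 = (c.0)\{c,d} | 0 | b.(0 | 0 | c.0 + d.0 | b.0) | —b→ s16
  s14 = (c.0)\{c,d} | c.0 | (d.0 | 0) | —c→ s19, —d→ s20
  s15 = (c.0)\{c,d} | c.c.0 | (0 | 0) | —c→ s20
  s16 = (c.0)\{c,d} | 0 | (0 | 0 | c.0 + d.0 | b.0) | —b→ s19, —c→ s21, —d→ s22
  s17 = (c.0)\{c,d} | c.0 | (0 | 0 | 0) | —c→ s21
  s18 = (c.0)\{c,d} | c.0 | (0 | b.0) | —b→ s20, —c→ s22
  s19 = (c.0)\{c,d} | 0 | (d.0 | 0) | —d→ s23
  s20 = (c.0)\{c,d} | c.0 | (0 | 0) | —c→ s23
  s21 = (c.0)\{c,d} | 0 | (0 | 0 | 0) | deadlocked
  s22 = (c.0)\{c,d} | 0 | (0 | b.0) | —b→ s23
  s23 = (c.0)\{c,d} | 0 | (0 | 0) | deadlocked
Q's transition system — 24 states:
  t0 = c.((c.0)\{c,d} | c.b.0) | b.(0 | 0 | c.0 + d.0 | b.0) | —b→ t1, —c→ t2
  t1 = c.((c.0)\{c,d} | c.b.0) | (0 | 0 | c.0 + d.0 | b.0) | —b→ t3, —c→ t4, —c→ t5, —d→ t6
  t2 = (c.0)\{c,d} | c.b.0 | b.(0 | 0 | c.0 + d.0 | b.0) | —b→ t4, —c→ t7
  t3 = c.((c.0)\{c,d} | c.b.0) | (d.0 | 0) | —c→ t8, —d→ t9
  t4 = (c.0)\{c,d} | c.b.0 | (0 | 0 | c.0 + d.0 | b.0) | —b→ t8, —c→ t10, —c→ t11, —d→ t12
  t5 = c.((c.0)\{c,d} | c.b.0) | (0 | 0 | 0) | —c→ t11
  t6 = c.((c.0)\{c,d} | c.b.0) | (0 | b.0) | —b→ t9, —c→ t12
  t7 = (c.0)\{c,d} | b.0 | b.(0 | 0 | c.0 + d.0 | b.0) | —b→ t10, —b→ t13
  t8 = (c.0)\{c,d} | c.b.0 | (d.0 | 0) | —c→ t14, —d→ t15
  t9 = c.((c.0)\{c,d} | c.b.0) | (0 | 0) | —c→ t15
  t10 = (c.0)\{c,d} | b.0 | (0 | 0 | c.0 + d.0 | b.0) | —b→ t14, —b→ t16, —c→ t17, —d→ t18
  t11 = (c.0)\{c,d} | c.b.0 | (0 | 0 | 0) | —c→ t17
  t12 = (c.0)\{c,d} | c.b.0 | (0 | b.0) | —b→ t15, —c→ t18
  t13 = (c.0)\{c,d} | 0 | b.(0 | 0 | c.0 + d.0 | b.0) | —b→ t16
  t14 = (c.0)\{c,d} | b.0 | (d.0 | 0) | —b→ t19, —d→ t20
  t15 = (c.0)\{c,d} | c.b.0 | (0 | 0) | —c→ t20
  t16 = (c.0)\{c,d} | 0 | (0 | 0 | c.0 + d.0 | b.0) | —b→ t19, —c→ t21, —d→ t22
  t17 = (c.0)\{c,d} | b.0 | (0 | 0 | 0) | —b→ t21
  t18 = (c.0)\{c,d} | b.0 | (0 | b.0) | —b→ t20, —b→ t22
  t19 = (c.0)\{c,d} | 0 | (d.0 | 0) | —d→ t23
  t20 = (c.0)\{c,d} | b.0 | (0 | 0) | —b→ t23
  t21 = (c.0)\{c,d} | 0 | (0 | 0 | 0) | deadlocked
  t22 = (c.0)\{c,d} | 0 | (0 | b.0) | —b→ t23
  t23 = (c.0)\{c,d} | 0 | (0 | 0) | deadlocked
Executing ccc from P (initial set {s0}):
  [1] c ⇒ {s2}
  [2] c ⇒ {s7}
  [3] c ⇒ {s13}
  — P admits the full trace.
Executing ccc from Q (initial set {t0}):
  [1] c ⇒ {t2}
  [2] c ⇒ {t7}
  [3] c ⇒ ∅  — Q cannot continue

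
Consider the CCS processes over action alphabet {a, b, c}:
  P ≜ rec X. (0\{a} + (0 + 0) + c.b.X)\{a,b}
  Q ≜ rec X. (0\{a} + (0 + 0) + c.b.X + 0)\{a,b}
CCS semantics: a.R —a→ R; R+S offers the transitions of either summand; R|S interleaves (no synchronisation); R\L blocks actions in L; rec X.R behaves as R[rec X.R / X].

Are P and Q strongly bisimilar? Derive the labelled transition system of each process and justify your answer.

bisimilar

Reachable graph of P (2 states):
  m0 = rec X. (0\{a} + (0 + 0) + c.b.X)\{a,b} has moves --c--▸ m1
  m1 = (b.(rec X. (0\{a} + (0 + 0) + c.b.X)\{a,b}))\{a,b} has moves (no moves)
Reachable graph of Q (2 states):
  n0 = rec X. (0\{a} + (0 + 0) + c.b.X + 0)\{a,b} has moves --c--▸ n1
  n1 = (b.(rec X. (0\{a} + (0 + 0) + c.b.X + 0)\{a,b}))\{a,b} has moves (no moves)
Partition-refinement fixed point:
  B0 = {m0, n0}
  B1 = {m1, n1}
m0 ∈ B0, n0 ∈ B0 → same block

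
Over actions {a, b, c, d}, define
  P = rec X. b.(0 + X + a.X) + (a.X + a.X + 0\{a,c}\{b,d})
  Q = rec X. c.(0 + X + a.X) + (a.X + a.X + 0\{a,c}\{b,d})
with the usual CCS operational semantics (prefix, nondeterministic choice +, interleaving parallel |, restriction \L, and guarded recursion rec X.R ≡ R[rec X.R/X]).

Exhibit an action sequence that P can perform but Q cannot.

b

Reachable graph of P (2 states):
  u0 = rec X. b.(0 + X + a.X) + (a.X + a.X + 0\{a,c}\{b,d}) :: =a=> u0, =b=> u1
  u1 = 0 + (rec X. b.(0 + X + a.X) + (a.X + a.X + 0\{a,c}\{b,d})) + a.(rec X. b.(0 + X + a.X) + (a.X + a.X + 0\{a,c}\{b,d})) :: =a=> u0, =b=> u1
Reachable graph of Q (2 states):
  v0 = rec X. c.(0 + X + a.X) + (a.X + a.X + 0\{a,c}\{b,d}) :: =a=> v0, =c=> v1
  v1 = 0 + (rec X. c.(0 + X + a.X) + (a.X + a.X + 0\{a,c}\{b,d})) + a.(rec X. c.(0 + X + a.X) + (a.X + a.X + 0\{a,c}\{b,d})) :: =a=> v0, =c=> v1
Executing b from P (initial set {u0}):
  after b @ step 1: {u1}
  P completes σ.
Executing b from Q (initial set {v0}):
  after b @ step 1: no successor for Q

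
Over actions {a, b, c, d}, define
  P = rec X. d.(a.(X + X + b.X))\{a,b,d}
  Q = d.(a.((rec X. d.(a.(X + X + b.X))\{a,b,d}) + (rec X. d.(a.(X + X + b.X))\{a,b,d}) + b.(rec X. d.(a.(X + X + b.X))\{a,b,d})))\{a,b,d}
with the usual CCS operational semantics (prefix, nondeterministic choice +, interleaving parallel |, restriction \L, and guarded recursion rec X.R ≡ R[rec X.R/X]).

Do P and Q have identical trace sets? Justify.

trace-equivalent

LTS(P): 2 reachable states
  s0 = rec X. d.(a.(X + X + b.X))\{a,b,d} → —d→ s1
  s1 = (a.((rec X. d.(a.(X + X + b.X))\{a,b,d}) + (rec X. d.(a.(X + X + b.X))\{a,b,d}) + b.(rec X. d.(a.(X + X + b.X))\{a,b,d})))\{a,b,d} → stopped
LTS(Q): 2 reachable states
  t0 = d.(a.((rec X. d.(a.(X + X + b.X))\{a,b,d}) + (rec X. d.(a.(X + X + b.X))\{a,b,d}) + b.(rec X. d.(a.(X + X + b.X))\{a,b,d})))\{a,b,d} → —d→ t1
  t1 = (a.((rec X. d.(a.(X + X + b.X))\{a,b,d}) + (rec X. d.(a.(X + X + b.X))\{a,b,d}) + b.(rec X. d.(a.(X + X + b.X))\{a,b,d})))\{a,b,d} → stopped
Bisimilarity quotient blocks:
  B0 = {s0, t0}
  B1 = {s1, t1}
s0 ∈ B0, t0 ∈ B0 → same block
Bisimilar ⇒ trace-equivalent.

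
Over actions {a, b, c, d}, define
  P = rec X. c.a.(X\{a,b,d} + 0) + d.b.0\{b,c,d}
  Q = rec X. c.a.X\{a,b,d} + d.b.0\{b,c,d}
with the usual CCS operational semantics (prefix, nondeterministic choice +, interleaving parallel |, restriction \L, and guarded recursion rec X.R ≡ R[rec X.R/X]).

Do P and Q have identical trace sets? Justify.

LTS(P): 6 reachable states
  p0 = rec X. c.a.(X\{a,b,d} + 0) + d.b.0\{b,c,d} has moves --c--▸ p1, --d--▸ p2
  p1 = a.((rec X. c.a.(X\{a,b,d} + 0) + d.b.0\{b,c,d})\{a,b,d} + 0) has moves --a--▸ p3
  p2 = b.0\{b,c,d} has moves --b--▸ p4
  p3 = (rec X. c.a.(X\{a,b,d} + 0) + d.b.0\{b,c,d})\{a,b,d} + 0 has moves --c--▸ p5
  p4 = 0\{b,c,d} has moves ∅
  p5 = (a.((rec X. c.a.(X\{a,b,d} + 0) + d.b.0\{b,c,d})\{a,b,d} + 0))\{a,b,d} has moves ∅
LTS(Q): 6 reachable states
  q0 = rec X. c.a.X\{a,b,d} + d.b.0\{b,c,d} has moves --c--▸ q1, --d--▸ q2
  q1 = a.(rec X. c.a.X\{a,b,d} + d.b.0\{b,c,d})\{a,b,d} has moves --a--▸ q3
  q2 = b.0\{b,c,d} has moves --b--▸ q4
  q3 = (rec X. c.a.X\{a,b,d} + d.b.0\{b,c,d})\{a,b,d} has moves --c--▸ q5
  q4 = 0\{b,c,d} has moves ∅
  q5 = (a.(rec X. c.a.X\{a,b,d} + d.b.0\{b,c,d})\{a,b,d})\{a,b,d} has moves ∅
Partition-refinement fixed point:
  B0 = {p0, q0}
  B1 = {p1, q1}
  B2 = {p3, q3}
  B3 = {p4, p5, q4, q5}
  B4 = {p2, q2}
p0 ∈ B0, q0 ∈ B0 → same block
Bisimilar ⇒ trace-equivalent.

YES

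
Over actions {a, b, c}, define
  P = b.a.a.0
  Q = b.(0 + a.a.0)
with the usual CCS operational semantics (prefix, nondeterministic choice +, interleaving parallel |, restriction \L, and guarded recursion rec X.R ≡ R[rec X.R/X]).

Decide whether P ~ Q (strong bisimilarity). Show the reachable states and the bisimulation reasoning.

LTS(P): 4 reachable states
  u0 = b.a.a.0 → -b-> u1
  u1 = a.a.0 → -a-> u2
  u2 = a.0 → -a-> u3
  u3 = 0 → (no moves)
LTS(Q): 4 reachable states
  v0 = b.(0 + a.a.0) → -b-> v1
  v1 = 0 + a.a.0 → -a-> v2
  v2 = a.0 → -a-> v3
  v3 = 0 → (no moves)
Coarsest stable partition (strong bisimilarity classes):
  B0 = {u0, v0}
  B1 = {u1, v1}
  B2 = {u2, v2}
  B3 = {u3, v3}
u0 ∈ B0, v0 ∈ B0 → same block

bisimilar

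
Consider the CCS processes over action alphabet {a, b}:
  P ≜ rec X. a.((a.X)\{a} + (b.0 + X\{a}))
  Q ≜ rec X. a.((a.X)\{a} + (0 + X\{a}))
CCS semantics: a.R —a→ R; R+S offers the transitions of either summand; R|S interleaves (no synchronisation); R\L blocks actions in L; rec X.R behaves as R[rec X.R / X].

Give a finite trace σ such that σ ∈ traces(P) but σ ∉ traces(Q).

LTS(P): 3 reachable states
  p0 = rec X. a.((a.X)\{a} + (b.0 + X\{a})) ⊢ ··a··> p1
  p1 = (a.(rec X. a.((a.X)\{a} + (b.0 + X\{a}))))\{a} + (b.0 + (rec X. a.((a.X)\{a} + (b.0 + X\{a})))\{a}) ⊢ ··b··> p2
  p2 = 0 ⊢ ∅
LTS(Q): 2 reachable states
  q0 = rec X. a.((a.X)\{a} + (0 + X\{a})) ⊢ ··a··> q1
  q1 = (a.(rec X. a.((a.X)\{a} + (0 + X\{a}))))\{a} + (0 + (rec X. a.((a.X)\{a} + (0 + X\{a})))\{a}) ⊢ ∅
Executing ab from P (initial set {p0}):
  [1] a ⇒ {p1}
  [2] b ⇒ {p2}
  ✓ P
Executing ab from Q (initial set {q0}):
  [1] a ⇒ {q1}
  [2] b ⇒ no successor for Q

ab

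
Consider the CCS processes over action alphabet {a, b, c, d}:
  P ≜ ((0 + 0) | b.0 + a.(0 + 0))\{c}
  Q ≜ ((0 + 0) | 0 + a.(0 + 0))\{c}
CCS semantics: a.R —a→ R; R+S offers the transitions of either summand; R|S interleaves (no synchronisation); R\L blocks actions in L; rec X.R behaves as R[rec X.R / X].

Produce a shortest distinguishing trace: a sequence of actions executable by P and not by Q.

LTS(P): 3 reachable states
  s0 = ((0 + 0) | b.0 + a.(0 + 0))\{c} | --a--▸ s1, --b--▸ s2
  s1 = (0 + 0)\{c} | deadlocked
  s2 = ((0 + 0) | 0)\{c} | deadlocked
LTS(Q): 2 reachable states
  t0 = ((0 + 0) | 0 + a.(0 + 0))\{c} | --a--▸ t1
  t1 = (0 + 0)\{c} | deadlocked
Run σ = ⟨b⟩ on P: start {s0}
  step 1 (b): {s2}
  — P admits the full trace.
Run σ = ⟨b⟩ on Q: start {t0}
  step 1 (b): no successor for Q

b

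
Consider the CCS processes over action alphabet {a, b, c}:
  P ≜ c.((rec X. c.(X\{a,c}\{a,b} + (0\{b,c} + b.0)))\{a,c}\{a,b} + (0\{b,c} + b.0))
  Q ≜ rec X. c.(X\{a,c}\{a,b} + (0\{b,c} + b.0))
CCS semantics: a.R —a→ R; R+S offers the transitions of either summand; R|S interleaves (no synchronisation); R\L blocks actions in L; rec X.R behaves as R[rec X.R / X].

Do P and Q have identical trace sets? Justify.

P's transition system — 3 states:
  p0 = c.((rec X. c.(X\{a,c}\{a,b} + (0\{b,c} + b.0)))\{a,c}\{a,b} + (0\{b,c} + b.0)) | ··c··> p1
  p1 = (rec X. c.(X\{a,c}\{a,b} + (0\{b,c} + b.0)))\{a,c}\{a,b} + (0\{b,c} + b.0) | ··b··> p2
  p2 = 0 | stopped
Q's transition system — 3 states:
  q0 = rec X. c.(X\{a,c}\{a,b} + (0\{b,c} + b.0)) | ··c··> q1
  q1 = (rec X. c.(X\{a,c}\{a,b} + (0\{b,c} + b.0)))\{a,c}\{a,b} + (0\{b,c} + b.0) | ··b··> q2
  q2 = 0 | stopped
Coarsest stable partition (strong bisimilarity classes):
  B0 = {p0, q0}
  B1 = {p1, q1}
  B2 = {p2, q2}
p0 ∈ B0, q0 ∈ B0 → same block
Bisimilar ⇒ trace-equivalent.

trace-equivalent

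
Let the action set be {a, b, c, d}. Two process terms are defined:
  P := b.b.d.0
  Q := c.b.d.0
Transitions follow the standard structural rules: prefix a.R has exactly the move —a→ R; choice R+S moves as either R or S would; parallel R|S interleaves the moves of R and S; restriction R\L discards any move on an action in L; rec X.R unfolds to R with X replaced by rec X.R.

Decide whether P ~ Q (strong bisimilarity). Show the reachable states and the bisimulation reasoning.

NO

LTS(P): 4 reachable states
  s0 = b.b.d.0 :: =b=> s1
  s1 = b.d.0 :: =b=> s2
  s2 = d.0 :: =d=> s3
  s3 = 0 :: deadlocked
LTS(Q): 4 reachable states
  t0 = c.b.d.0 :: =c=> t1
  t1 = b.d.0 :: =b=> t2
  t2 = d.0 :: =d=> t3
  t3 = 0 :: deadlocked
Bisimilarity quotient blocks:
  B0 = {s0}
  B1 = {s1, t1}
  B2 = {s2, t2}
  B3 = {s3, t3}
  B4 = {t0}
s0 ∈ B0, t0 ∈ B4 → different blocks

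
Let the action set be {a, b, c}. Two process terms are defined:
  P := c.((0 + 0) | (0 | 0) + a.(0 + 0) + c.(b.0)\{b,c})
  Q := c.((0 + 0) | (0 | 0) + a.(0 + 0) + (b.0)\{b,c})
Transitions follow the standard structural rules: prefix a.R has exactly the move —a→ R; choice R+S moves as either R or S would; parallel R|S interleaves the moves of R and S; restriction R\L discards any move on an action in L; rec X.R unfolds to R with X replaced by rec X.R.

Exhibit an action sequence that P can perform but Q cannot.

LTS(P): 4 reachable states
  p0 = c.((0 + 0) | (0 | 0) + a.(0 + 0) + c.(b.0)\{b,c}) has moves —c→ p1
  p1 = (0 + 0) | (0 | 0) + a.(0 + 0) + c.(b.0)\{b,c} has moves —a→ p2, —c→ p3
  p2 = 0 + 0 has moves ·
  p3 = (b.0)\{b,c} has moves ·
LTS(Q): 3 reachable states
  q0 = c.((0 + 0) | (0 | 0) + a.(0 + 0) + (b.0)\{b,c}) has moves —c→ q1
  q1 = (0 + 0) | (0 | 0) + a.(0 + 0) + (b.0)\{b,c} has moves —a→ q2
  q2 = 0 + 0 has moves ·
Trace ⟨cc⟩ through P, begin at {p0}:
  step 1 (c): {p1}
  step 2 (c): {p3}
  ✓ P
Trace ⟨cc⟩ through Q, begin at {q0}:
  step 1 (c): {q1}
  step 2 (c): no successor for Q

cc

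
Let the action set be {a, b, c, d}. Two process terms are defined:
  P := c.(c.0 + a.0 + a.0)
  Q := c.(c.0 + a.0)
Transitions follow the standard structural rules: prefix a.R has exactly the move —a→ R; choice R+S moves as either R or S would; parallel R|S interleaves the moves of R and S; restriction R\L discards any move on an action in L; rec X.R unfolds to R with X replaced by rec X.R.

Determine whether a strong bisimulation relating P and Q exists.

Reachable graph of P (3 states):
  u0 = c.(c.0 + a.0 + a.0) ⊢ ··c··> u1
  u1 = c.0 + a.0 + a.0 ⊢ ··a··> u2, ··c··> u2
  u2 = 0 ⊢ deadlocked
Reachable graph of Q (3 states):
  v0 = c.(c.0 + a.0) ⊢ ··c··> v1
  v1 = c.0 + a.0 ⊢ ··a··> v2, ··c··> v2
  v2 = 0 ⊢ deadlocked
Partition-refinement fixed point:
  B0 = {u0, v0}
  B1 = {u1, v1}
  B2 = {u2, v2}
u0 ∈ B0, v0 ∈ B0 → same block

bisimilar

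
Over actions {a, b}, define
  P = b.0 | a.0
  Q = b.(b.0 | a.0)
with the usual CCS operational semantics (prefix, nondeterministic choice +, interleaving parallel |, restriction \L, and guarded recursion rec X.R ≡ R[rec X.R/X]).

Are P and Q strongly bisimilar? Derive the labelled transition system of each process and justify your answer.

not bisimilar

P's transition system — 4 states:
  p0 = b.0 | a.0 has moves —a→ p1, —b→ p2
  p1 = b.0 | 0 has moves —b→ p3
  p2 = 0 | a.0 has moves —a→ p3
  p3 = 0 | 0 has moves ∅
Q's transition system — 5 states:
  q0 = b.(b.0 | a.0) has moves —b→ q1
  q1 = b.0 | a.0 has moves —a→ q2, —b→ q3
  q2 = b.0 | 0 has moves —b→ q4
  q3 = 0 | a.0 has moves —a→ q4
  q4 = 0 | 0 has moves ∅
Partition-refinement fixed point:
  B0 = {p0, q1}
  B1 = {p2, q3}
  B2 = {p3, q4}
  B3 = {p1, q2}
  B4 = {q0}
p0 ∈ B0, q0 ∈ B4 → different blocks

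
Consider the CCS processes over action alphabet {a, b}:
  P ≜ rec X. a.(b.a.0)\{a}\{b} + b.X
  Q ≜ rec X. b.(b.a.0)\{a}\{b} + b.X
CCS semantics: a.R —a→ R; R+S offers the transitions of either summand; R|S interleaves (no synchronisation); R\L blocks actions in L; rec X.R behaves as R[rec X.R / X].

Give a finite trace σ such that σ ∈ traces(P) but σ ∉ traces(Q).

LTS(P): 2 reachable states
  p0 = rec X. a.(b.a.0)\{a}\{b} + b.X :: -a-> p1, -b-> p0
  p1 = (b.a.0)\{a}\{b} :: ∅
LTS(Q): 2 reachable states
  q0 = rec X. b.(b.a.0)\{a}\{b} + b.X :: -b-> q0, -b-> q1
  q1 = (b.a.0)\{a}\{b} :: ∅
Executing a from P (initial set {p0}):
  after a @ step 1: {p1}
  — P admits the full trace.
Executing a from Q (initial set {q0}):
  after a @ step 1: ∅ (Q stuck)

a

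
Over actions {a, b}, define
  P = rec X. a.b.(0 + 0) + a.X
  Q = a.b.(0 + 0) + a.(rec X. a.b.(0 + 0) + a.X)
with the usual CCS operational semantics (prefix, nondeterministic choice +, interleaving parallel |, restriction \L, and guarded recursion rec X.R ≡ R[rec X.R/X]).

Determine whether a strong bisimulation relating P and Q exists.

bisimilar

P's transition system — 3 states:
  p0 = rec X. a.b.(0 + 0) + a.X | -a-> p0, -a-> p1
  p1 = b.(0 + 0) | -b-> p2
  p2 = 0 + 0 | ∅
Q's transition system — 4 states:
  q0 = a.b.(0 + 0) + a.(rec X. a.b.(0 + 0) + a.X) | -a-> q1, -a-> q2
  q1 = b.(0 + 0) | -b-> q3
  q2 = rec X. a.b.(0 + 0) + a.X | -a-> q1, -a-> q2
  q3 = 0 + 0 | ∅
Coarsest stable partition (strong bisimilarity classes):
  B0 = {p0, q0, q2}
  B1 = {p1, q1}
  B2 = {p2, q3}
p0 ∈ B0, q0 ∈ B0 → same block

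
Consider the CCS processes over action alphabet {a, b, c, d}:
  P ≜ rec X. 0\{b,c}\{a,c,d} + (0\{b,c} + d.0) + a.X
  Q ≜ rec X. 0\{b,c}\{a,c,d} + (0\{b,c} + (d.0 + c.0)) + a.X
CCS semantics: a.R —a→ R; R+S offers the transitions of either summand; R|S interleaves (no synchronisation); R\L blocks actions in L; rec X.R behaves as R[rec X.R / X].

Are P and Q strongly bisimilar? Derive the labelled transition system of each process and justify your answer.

NO

Reachable graph of P (2 states):
  s0 = rec X. 0\{b,c}\{a,c,d} + (0\{b,c} + d.0) + a.X has moves ··a··> s0, ··d··> s1
  s1 = 0 has moves stopped
Reachable graph of Q (2 states):
  t0 = rec X. 0\{b,c}\{a,c,d} + (0\{b,c} + (d.0 + c.0)) + a.X has moves ··a··> t0, ··c··> t1, ··d··> t1
  t1 = 0 has moves stopped
Coarsest stable partition (strong bisimilarity classes):
  B0 = {s0}
  B1 = {s1, t1}
  B2 = {t0}
s0 ∈ B0, t0 ∈ B2 → different blocks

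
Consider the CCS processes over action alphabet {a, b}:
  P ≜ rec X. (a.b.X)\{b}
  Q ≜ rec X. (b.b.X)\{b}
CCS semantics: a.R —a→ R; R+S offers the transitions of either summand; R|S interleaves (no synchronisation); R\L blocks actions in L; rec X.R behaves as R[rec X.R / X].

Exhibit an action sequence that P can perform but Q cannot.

LTS(P): 2 reachable states
  u0 = rec X. (a.b.X)\{b} → =a=> u1
  u1 = (b.(rec X. (a.b.X)\{b}))\{b} → ∅
LTS(Q): 1 reachable states
  v0 = rec X. (b.b.X)\{b} → ∅
Run σ = ⟨a⟩ on P: start {u0}
  after a @ step 1: {u1}
  ✓ P
Run σ = ⟨a⟩ on Q: start {v0}
  after a @ step 1: ∅ (Q stuck)

a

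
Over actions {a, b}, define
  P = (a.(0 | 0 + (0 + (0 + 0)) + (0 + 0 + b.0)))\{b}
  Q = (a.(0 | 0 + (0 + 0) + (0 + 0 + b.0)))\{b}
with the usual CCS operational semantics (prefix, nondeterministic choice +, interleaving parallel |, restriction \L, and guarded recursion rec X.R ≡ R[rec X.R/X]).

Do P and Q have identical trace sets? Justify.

traces(P) = traces(Q)

Reachable graph of P (2 states):
  p0 = (a.(0 | 0 + (0 + (0 + 0)) + (0 + 0 + b.0)))\{b} → ··a··> p1
  p1 = (0 | 0 + (0 + (0 + 0)) + (0 + 0 + b.0))\{b} → ∅
Reachable graph of Q (2 states):
  q0 = (a.(0 | 0 + (0 + 0) + (0 + 0 + b.0)))\{b} → ··a··> q1
  q1 = (0 | 0 + (0 + 0) + (0 + 0 + b.0))\{b} → ∅
Partition-refinement fixed point:
  B0 = {p0, q0}
  B1 = {p1, q1}
p0 ∈ B0, q0 ∈ B0 → same block
Bisimilar ⇒ trace-equivalent.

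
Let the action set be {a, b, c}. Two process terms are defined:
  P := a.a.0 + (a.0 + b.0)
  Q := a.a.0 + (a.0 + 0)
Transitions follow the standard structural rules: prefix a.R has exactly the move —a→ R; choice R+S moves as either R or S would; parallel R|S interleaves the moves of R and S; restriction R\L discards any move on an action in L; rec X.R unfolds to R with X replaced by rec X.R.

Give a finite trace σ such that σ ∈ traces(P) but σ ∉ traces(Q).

b

P's transition system — 3 states:
  m0 = a.a.0 + (a.0 + b.0) ⊢ --a--▸ m1, --a--▸ m2, --b--▸ m1
  m1 = 0 ⊢ deadlocked
  m2 = a.0 ⊢ --a--▸ m1
Q's transition system — 3 states:
  n0 = a.a.0 + (a.0 + 0) ⊢ --a--▸ n1, --a--▸ n2
  n1 = 0 ⊢ deadlocked
  n2 = a.0 ⊢ --a--▸ n1
Run σ = ⟨b⟩ on P: start {m0}
  [1] b ⇒ {m1}
  — P admits the full trace.
Run σ = ⟨b⟩ on Q: start {n0}
  [1] b ⇒ ∅ (Q stuck)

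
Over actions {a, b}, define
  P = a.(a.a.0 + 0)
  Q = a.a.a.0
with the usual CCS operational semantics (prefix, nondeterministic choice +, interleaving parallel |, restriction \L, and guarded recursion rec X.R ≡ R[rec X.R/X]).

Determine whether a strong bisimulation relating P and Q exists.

P's transition system — 4 states:
  p0 = a.(a.a.0 + 0) → -a-> p1
  p1 = a.a.0 + 0 → -a-> p2
  p2 = a.0 → -a-> p3
  p3 = 0 → deadlocked
Q's transition system — 4 states:
  q0 = a.a.a.0 → -a-> q1
  q1 = a.a.0 → -a-> q2
  q2 = a.0 → -a-> q3
  q3 = 0 → deadlocked
Bisimilarity quotient blocks:
  B0 = {p0, q0}
  B1 = {p1, q1}
  B2 = {p2, q2}
  B3 = {p3, q3}
p0 ∈ B0, q0 ∈ B0 → same block

YES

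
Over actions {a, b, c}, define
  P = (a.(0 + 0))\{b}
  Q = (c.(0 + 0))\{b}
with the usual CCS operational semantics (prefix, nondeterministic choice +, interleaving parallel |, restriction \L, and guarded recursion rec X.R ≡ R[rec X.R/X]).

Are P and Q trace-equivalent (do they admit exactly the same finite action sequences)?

Reachable graph of P (2 states):
  p0 = (a.(0 + 0))\{b} | ··a··> p1
  p1 = (0 + 0)\{b} | ·
Reachable graph of Q (2 states):
  q0 = (c.(0 + 0))\{b} | ··c··> q1
  q1 = (0 + 0)\{b} | ·
Run σ = ⟨a⟩ on P: start {p0}
  after a @ step 1: {p1}
  ✓ P
Run σ = ⟨a⟩ on Q: start {q0}
  after a @ step 1: ∅  — Q cannot continue

traces(P) ≠ traces(Q) — witness ⟨a⟩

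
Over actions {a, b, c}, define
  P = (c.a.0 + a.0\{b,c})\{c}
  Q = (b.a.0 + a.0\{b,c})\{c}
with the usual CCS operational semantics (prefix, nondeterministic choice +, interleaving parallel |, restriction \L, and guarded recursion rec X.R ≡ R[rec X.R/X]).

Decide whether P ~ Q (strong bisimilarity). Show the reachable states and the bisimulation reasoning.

not bisimilar

P's transition system — 2 states:
  s0 = (c.a.0 + a.0\{b,c})\{c} | —a→ s1
  s1 = 0\{b,c}\{c} | deadlocked
Q's transition system — 4 states:
  t0 = (b.a.0 + a.0\{b,c})\{c} | —a→ t1, —b→ t2
  t1 = 0\{b,c}\{c} | deadlocked
  t2 = (a.0)\{c} | —a→ t3
  t3 = 0\{c} | deadlocked
Partition-refinement fixed point:
  B0 = {s0, t2}
  B1 = {s1, t1, t3}
  B2 = {t0}
s0 ∈ B0, t0 ∈ B2 → different blocks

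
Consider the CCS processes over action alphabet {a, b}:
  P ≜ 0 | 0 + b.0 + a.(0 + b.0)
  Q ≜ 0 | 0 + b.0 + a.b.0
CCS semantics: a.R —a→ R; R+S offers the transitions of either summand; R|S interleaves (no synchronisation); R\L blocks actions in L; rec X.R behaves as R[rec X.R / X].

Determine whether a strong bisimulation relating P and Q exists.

LTS(P): 3 reachable states
  m0 = 0 | 0 + b.0 + a.(0 + b.0) :: =a=> m1, =b=> m2
  m1 = 0 + b.0 :: =b=> m2
  m2 = 0 :: ∅
LTS(Q): 3 reachable states
  n0 = 0 | 0 + b.0 + a.b.0 :: =a=> n1, =b=> n2
  n1 = b.0 :: =b=> n2
  n2 = 0 :: ∅
Bisimilarity quotient blocks:
  B0 = {m0, n0}
  B1 = {m1, n1}
  B2 = {m2, n2}
m0 ∈ B0, n0 ∈ B0 → same block

bisimilar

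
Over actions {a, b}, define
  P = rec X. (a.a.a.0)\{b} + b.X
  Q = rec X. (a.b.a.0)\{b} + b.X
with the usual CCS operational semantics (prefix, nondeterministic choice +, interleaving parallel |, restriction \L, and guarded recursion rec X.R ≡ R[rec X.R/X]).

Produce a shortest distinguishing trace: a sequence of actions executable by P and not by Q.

aa

Reachable graph of P (4 states):
  s0 = rec X. (a.a.a.0)\{b} + b.X has moves —a→ s1, —b→ s0
  s1 = (a.a.0)\{b} has moves —a→ s2
  s2 = (a.0)\{b} has moves —a→ s3
  s3 = 0\{b} has moves ·
Reachable graph of Q (2 states):
  t0 = rec X. (a.b.a.0)\{b} + b.X has moves —a→ t1, —b→ t0
  t1 = (b.a.0)\{b} has moves ·
Run σ = ⟨aa⟩ on P: start {s0}
  after a @ step 1: {s1}
  after a @ step 2: {s2}
  ✓ P
Run σ = ⟨aa⟩ on Q: start {t0}
  after a @ step 1: {t1}
  after a @ step 2: ∅ (Q stuck)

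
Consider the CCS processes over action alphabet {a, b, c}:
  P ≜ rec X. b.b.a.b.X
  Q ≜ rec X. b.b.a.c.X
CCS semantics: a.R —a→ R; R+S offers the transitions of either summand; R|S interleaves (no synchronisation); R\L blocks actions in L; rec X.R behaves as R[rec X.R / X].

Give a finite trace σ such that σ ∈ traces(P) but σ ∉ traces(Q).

bbab

Reachable graph of P (4 states):
  p0 = rec X. b.b.a.b.X | ··b··> p1
  p1 = b.a.b.(rec X. b.b.a.b.X) | ··b··> p2
  p2 = a.b.(rec X. b.b.a.b.X) | ··a··> p3
  p3 = b.(rec X. b.b.a.b.X) | ··b··> p0
Reachable graph of Q (4 states):
  q0 = rec X. b.b.a.c.X | ··b··> q1
  q1 = b.a.c.(rec X. b.b.a.c.X) | ··b··> q2
  q2 = a.c.(rec X. b.b.a.c.X) | ··a··> q3
  q3 = c.(rec X. b.b.a.c.X) | ··c··> q0
Executing bbab from P (initial set {p0}):
  [1] b ⇒ {p1}
  [2] b ⇒ {p2}
  [3] a ⇒ {p3}
  [4] b ⇒ {p0}
  P completes σ.
Executing bbab from Q (initial set {q0}):
  [1] b ⇒ {q1}
  [2] b ⇒ {q2}
  [3] a ⇒ {q3}
  [4] b ⇒ ∅ (Q stuck)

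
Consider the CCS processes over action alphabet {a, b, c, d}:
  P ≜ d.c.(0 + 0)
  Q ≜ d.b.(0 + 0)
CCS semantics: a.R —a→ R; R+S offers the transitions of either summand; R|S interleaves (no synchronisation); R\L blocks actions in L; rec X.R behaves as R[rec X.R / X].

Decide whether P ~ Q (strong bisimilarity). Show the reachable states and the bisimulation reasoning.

P's transition system — 3 states:
  s0 = d.c.(0 + 0) → -d-> s1
  s1 = c.(0 + 0) → -c-> s2
  s2 = 0 + 0 → (no moves)
Q's transition system — 3 states:
  t0 = d.b.(0 + 0) → -d-> t1
  t1 = b.(0 + 0) → -b-> t2
  t2 = 0 + 0 → (no moves)
Coarsest stable partition (strong bisimilarity classes):
  B0 = {s0}
  B1 = {s1}
  B2 = {s2, t2}
  B3 = {t0}
  B4 = {t1}
s0 ∈ B0, t0 ∈ B3 → different blocks

not bisimilar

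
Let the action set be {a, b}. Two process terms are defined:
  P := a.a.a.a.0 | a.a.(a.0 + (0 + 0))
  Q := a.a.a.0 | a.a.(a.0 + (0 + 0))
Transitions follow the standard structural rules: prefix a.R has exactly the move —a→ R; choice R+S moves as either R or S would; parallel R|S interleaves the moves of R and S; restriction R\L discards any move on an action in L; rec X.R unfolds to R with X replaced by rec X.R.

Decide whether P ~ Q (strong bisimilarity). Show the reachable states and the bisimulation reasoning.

NO

Reachable graph of P (20 states):
  p0 = a.a.a.a.0 | a.a.(a.0 + (0 + 0)) | ··a··> p1, ··a··> p2
  p1 = a.a.a.0 | a.a.(a.0 + (0 + 0)) | ··a··> p3, ··a··> p4
  p2 = a.a.a.a.0 | a.(a.0 + (0 + 0)) | ··a··> p4, ··a··> p5
  p3 = a.a.0 | a.a.(a.0 + (0 + 0)) | ··a··> p6, ··a··> p7
  p4 = a.a.a.0 | a.(a.0 + (0 + 0)) | ··a··> p7, ··a··> p8
  p5 = a.a.a.a.0 | (a.0 + (0 + 0)) | ··a··> p8, ··a··> p9
  p6 = a.0 | a.a.(a.0 + (0 + 0)) | ··a··> p10, ··a··> p11
  p7 = a.a.0 | a.(a.0 + (0 + 0)) | ··a··> p11, ··a··> p12
  p8 = a.a.a.0 | (a.0 + (0 + 0)) | ··a··> p12, ··a··> p13
  p9 = a.a.a.a.0 | 0 | ··a··> p13
  p10 = 0 | a.a.(a.0 + (0 + 0)) | ··a··> p14
  p11 = a.0 | a.(a.0 + (0 + 0)) | ··a··> p14, ··a··> p15
  p12 = a.a.0 | (a.0 + (0 + 0)) | ··a··> p15, ··a··> p16
  p13 = a.a.a.0 | 0 | ··a··> p16
  p14 = 0 | a.(a.0 + (0 + 0)) | ··a··> p17
  p15 = a.0 | (a.0 + (0 + 0)) | ··a··> p17, ··a··> p18
  p16 = a.a.0 | 0 | ··a··> p18
  p17 = 0 | (a.0 + (0 + 0)) | ··a··> p19
  p18 = a.0 | 0 | ··a··> p19
  p19 = 0 | 0 | ∅
Reachable graph of Q (16 states):
  q0 = a.a.a.0 | a.a.(a.0 + (0 + 0)) | ··a··> q1, ··a··> q2
  q1 = a.a.0 | a.a.(a.0 + (0 + 0)) | ··a··> q3, ··a··> q4
  q2 = a.a.a.0 | a.(a.0 + (0 + 0)) | ··a··> q4, ··a··> q5
  q3 = a.0 | a.a.(a.0 + (0 + 0)) | ··a··> q6, ··a··> q7
  q4 = a.a.0 | a.(a.0 + (0 + 0)) | ··a··> q7, ··a··> q8
  q5 = a.a.a.0 | (a.0 + (0 + 0)) | ··a··> q8, ··a··> q9
  q6 = 0 | a.a.(a.0 + (0 + 0)) | ··a··> q10
  q7 = a.0 | a.(a.0 + (0 + 0)) | ··a··> q10, ··a··> q11
  q8 = a.a.0 | (a.0 + (0 + 0)) | ··a··> q11, ··a··> q12
  q9 = a.a.a.0 | 0 | ··a··> q12
  q10 = 0 | a.(a.0 + (0 + 0)) | ··a··> q13
  q11 = a.0 | (a.0 + (0 + 0)) | ··a··> q13, ··a··> q14
  q12 = a.a.0 | 0 | ··a··> q14
  q13 = 0 | (a.0 + (0 + 0)) | ··a··> q15
  q14 = a.0 | 0 | ··a··> q15
  q15 = 0 | 0 | ∅
Coarsest stable partition (strong bisimilarity classes):
  B0 = {p0}
  B1 = {p1, p2, q0}
  B2 = {p3, p4, p5, q1, q2}
  B3 = {p6, p7, p8, p9, q3, q4, q5}
  B4 = {p10, p11, p12, p13, q6, q7, q8, q9}
  B5 = {p14, p15, p16, q10, q11, q12}
  B6 = {p17, p18, q13, q14}
  B7 = {p19, q15}
p0 ∈ B0, q0 ∈ B1 → different blocks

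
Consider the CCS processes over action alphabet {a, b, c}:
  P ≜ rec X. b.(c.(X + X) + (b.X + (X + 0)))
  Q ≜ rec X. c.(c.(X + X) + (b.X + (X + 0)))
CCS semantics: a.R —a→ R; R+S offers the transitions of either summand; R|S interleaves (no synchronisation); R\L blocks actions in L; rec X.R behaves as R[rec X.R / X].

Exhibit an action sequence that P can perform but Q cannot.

Reachable graph of P (3 states):
  m0 = rec X. b.(c.(X + X) + (b.X + (X + 0))) | =b=> m1
  m1 = c.((rec X. b.(c.(X + X) + (b.X + (X + 0)))) + (rec X. b.(c.(X + X) + (b.X + (X + 0))))) + (b.(rec X. b.(c.(X + X) + (b.X + (X + 0)))) + ((rec X. b.(c.(X + X) + (b.X + (X + 0)))) + 0)) | =b=> m0, =b=> m1, =c=> m2
  m2 = (rec X. b.(c.(X + X) + (b.X + (X + 0)))) + (rec X. b.(c.(X + X) + (b.X + (X + 0)))) | =b=> m1
Reachable graph of Q (3 states):
  n0 = rec X. c.(c.(X + X) + (b.X + (X + 0))) | =c=> n1
  n1 = c.((rec X. c.(c.(X + X) + (b.X + (X + 0)))) + (rec X. c.(c.(X + X) + (b.X + (X + 0))))) + (b.(rec X. c.(c.(X + X) + (b.X + (X + 0)))) + ((rec X. c.(c.(X + X) + (b.X + (X + 0)))) + 0)) | =b=> n0, =c=> n1, =c=> n2
  n2 = (rec X. c.(c.(X + X) + (b.X + (X + 0)))) + (rec X. c.(c.(X + X) + (b.X + (X + 0)))) | =c=> n1
Trace ⟨b⟩ through P, begin at {m0}:
  after b @ step 1: {m1}
  ✓ P
Trace ⟨b⟩ through Q, begin at {n0}:
  after b @ step 1: ∅ (Q stuck)

b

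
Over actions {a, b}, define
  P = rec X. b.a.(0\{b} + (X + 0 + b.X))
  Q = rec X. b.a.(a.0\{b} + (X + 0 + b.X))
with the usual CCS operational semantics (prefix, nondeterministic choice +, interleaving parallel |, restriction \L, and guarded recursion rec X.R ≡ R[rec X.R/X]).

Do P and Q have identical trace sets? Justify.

trace-distinct — witness ⟨baa⟩

P's transition system — 3 states:
  s0 = rec X. b.a.(0\{b} + (X + 0 + b.X)) | -b-> s1
  s1 = a.(0\{b} + ((rec X. b.a.(0\{b} + (X + 0 + b.X))) + 0 + b.(rec X. b.a.(0\{b} + (X + 0 + b.X))))) | -a-> s2
  s2 = 0\{b} + ((rec X. b.a.(0\{b} + (X + 0 + b.X))) + 0 + b.(rec X. b.a.(0\{b} + (X + 0 + b.X)))) | -b-> s0, -b-> s1
Q's transition system — 4 states:
  t0 = rec X. b.a.(a.0\{b} + (X + 0 + b.X)) | -b-> t1
  t1 = a.(a.0\{b} + ((rec X. b.a.(a.0\{b} + (X + 0 + b.X))) + 0 + b.(rec X. b.a.(a.0\{b} + (X + 0 + b.X))))) | -a-> t2
  t2 = a.0\{b} + ((rec X. b.a.(a.0\{b} + (X + 0 + b.X))) + 0 + b.(rec X. b.a.(a.0\{b} + (X + 0 + b.X)))) | -a-> t3, -b-> t0, -b-> t1
  t3 = 0\{b} | ∅
Executing baa from Q (initial set {t0}):
  [1] b ⇒ {t1}
  [2] a ⇒ {t2}
  [3] a ⇒ {t3}
  ✓ Q
Executing baa from P (initial set {s0}):
  [1] b ⇒ {s1}
  [2] a ⇒ {s2}
  [3] a ⇒ ∅  — P cannot continue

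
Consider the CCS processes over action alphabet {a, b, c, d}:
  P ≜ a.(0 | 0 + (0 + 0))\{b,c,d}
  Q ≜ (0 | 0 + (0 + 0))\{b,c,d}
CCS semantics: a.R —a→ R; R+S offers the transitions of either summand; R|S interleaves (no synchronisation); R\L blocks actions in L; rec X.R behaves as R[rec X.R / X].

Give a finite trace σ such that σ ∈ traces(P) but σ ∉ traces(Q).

a

P's transition system — 2 states:
  u0 = a.(0 | 0 + (0 + 0))\{b,c,d} has moves ··a··> u1
  u1 = (0 | 0 + (0 + 0))\{b,c,d} has moves deadlocked
Q's transition system — 1 states:
  v0 = (0 | 0 + (0 + 0))\{b,c,d} has moves deadlocked
Run σ = ⟨a⟩ on P: start {u0}
  after a @ step 1: {u1}
  P completes σ.
Run σ = ⟨a⟩ on Q: start {v0}
  after a @ step 1: ∅  — Q cannot continue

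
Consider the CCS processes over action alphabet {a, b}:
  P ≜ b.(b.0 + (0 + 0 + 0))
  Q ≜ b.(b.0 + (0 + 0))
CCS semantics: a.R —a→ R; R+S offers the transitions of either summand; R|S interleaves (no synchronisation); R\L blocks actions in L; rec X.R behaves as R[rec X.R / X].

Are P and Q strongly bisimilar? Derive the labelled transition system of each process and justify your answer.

YES

P's transition system — 3 states:
  m0 = b.(b.0 + (0 + 0 + 0)) :: =b=> m1
  m1 = b.0 + (0 + 0 + 0) :: =b=> m2
  m2 = 0 :: ·
Q's transition system — 3 states:
  n0 = b.(b.0 + (0 + 0)) :: =b=> n1
  n1 = b.0 + (0 + 0) :: =b=> n2
  n2 = 0 :: ·
Partition-refinement fixed point:
  B0 = {m0, n0}
  B1 = {m1, n1}
  B2 = {m2, n2}
m0 ∈ B0, n0 ∈ B0 → same block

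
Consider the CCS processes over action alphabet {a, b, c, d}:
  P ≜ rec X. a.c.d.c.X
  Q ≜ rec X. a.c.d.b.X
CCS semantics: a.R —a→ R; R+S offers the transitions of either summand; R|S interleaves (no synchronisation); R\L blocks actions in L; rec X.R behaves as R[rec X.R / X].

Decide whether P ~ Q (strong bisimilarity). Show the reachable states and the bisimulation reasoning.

NO

Reachable graph of P (4 states):
  m0 = rec X. a.c.d.c.X | ··a··> m1
  m1 = c.d.c.(rec X. a.c.d.c.X) | ··c··> m2
  m2 = d.c.(rec X. a.c.d.c.X) | ··d··> m3
  m3 = c.(rec X. a.c.d.c.X) | ··c··> m0
Reachable graph of Q (4 states):
  n0 = rec X. a.c.d.b.X | ··a··> n1
  n1 = c.d.b.(rec X. a.c.d.b.X) | ··c··> n2
  n2 = d.b.(rec X. a.c.d.b.X) | ··d··> n3
  n3 = b.(rec X. a.c.d.b.X) | ··b··> n0
Bisimilarity quotient blocks:
  B0 = {m0}
  B1 = {m1}
  B2 = {m2}
  B3 = {m3}
  B4 = {n0}
  B5 = {n1}
  B6 = {n2}
  B7 = {n3}
m0 ∈ B0, n0 ∈ B4 → different blocks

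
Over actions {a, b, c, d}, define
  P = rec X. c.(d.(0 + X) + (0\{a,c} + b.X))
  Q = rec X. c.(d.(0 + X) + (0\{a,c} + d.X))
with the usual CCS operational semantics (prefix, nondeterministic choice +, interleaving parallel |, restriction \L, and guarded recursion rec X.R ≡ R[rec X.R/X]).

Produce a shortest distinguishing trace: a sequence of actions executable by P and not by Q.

cb

LTS(P): 3 reachable states
  m0 = rec X. c.(d.(0 + X) + (0\{a,c} + b.X)) has moves =c=> m1
  m1 = d.(0 + (rec X. c.(d.(0 + X) + (0\{a,c} + b.X)))) + (0\{a,c} + b.(rec X. c.(d.(0 + X) + (0\{a,c} + b.X)))) has moves =b=> m0, =d=> m2
  m2 = 0 + (rec X. c.(d.(0 + X) + (0\{a,c} + b.X))) has moves =c=> m1
LTS(Q): 3 reachable states
  n0 = rec X. c.(d.(0 + X) + (0\{a,c} + d.X)) has moves =c=> n1
  n1 = d.(0 + (rec X. c.(d.(0 + X) + (0\{a,c} + d.X)))) + (0\{a,c} + d.(rec X. c.(d.(0 + X) + (0\{a,c} + d.X)))) has moves =d=> n0, =d=> n2
  n2 = 0 + (rec X. c.(d.(0 + X) + (0\{a,c} + d.X))) has moves =c=> n1
Run σ = ⟨cb⟩ on P: start {m0}
  after c @ step 1: {m1}
  after b @ step 2: {m0}
  — P admits the full trace.
Run σ = ⟨cb⟩ on Q: start {n0}
  after c @ step 1: {n1}
  after b @ step 2: no successor for Q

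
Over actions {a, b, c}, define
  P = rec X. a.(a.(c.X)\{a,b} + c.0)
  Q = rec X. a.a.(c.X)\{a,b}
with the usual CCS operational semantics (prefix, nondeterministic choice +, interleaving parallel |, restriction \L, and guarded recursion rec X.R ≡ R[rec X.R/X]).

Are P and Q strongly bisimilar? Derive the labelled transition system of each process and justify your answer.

Reachable graph of P (5 states):
  s0 = rec X. a.(a.(c.X)\{a,b} + c.0) has moves ··a··> s1
  s1 = a.(c.(rec X. a.(a.(c.X)\{a,b} + c.0)))\{a,b} + c.0 has moves ··a··> s2, ··c··> s3
  s2 = (c.(rec X. a.(a.(c.X)\{a,b} + c.0)))\{a,b} has moves ··c··> s4
  s3 = 0 has moves stopped
  s4 = (rec X. a.(a.(c.X)\{a,b} + c.0))\{a,b} has moves stopped
Reachable graph of Q (4 states):
  t0 = rec X. a.a.(c.X)\{a,b} has moves ··a··> t1
  t1 = a.(c.(rec X. a.a.(c.X)\{a,b}))\{a,b} has moves ··a··> t2
  t2 = (c.(rec X. a.a.(c.X)\{a,b}))\{a,b} has moves ··c··> t3
  t3 = (rec X. a.a.(c.X)\{a,b})\{a,b} has moves stopped
Bisimilarity quotient blocks:
  B0 = {s0}
  B1 = {s1}
  B2 = {s2, t2}
  B3 = {s3, s4, t3}
  B4 = {t0}
  B5 = {t1}
s0 ∈ B0, t0 ∈ B4 → different blocks

P ≁ Q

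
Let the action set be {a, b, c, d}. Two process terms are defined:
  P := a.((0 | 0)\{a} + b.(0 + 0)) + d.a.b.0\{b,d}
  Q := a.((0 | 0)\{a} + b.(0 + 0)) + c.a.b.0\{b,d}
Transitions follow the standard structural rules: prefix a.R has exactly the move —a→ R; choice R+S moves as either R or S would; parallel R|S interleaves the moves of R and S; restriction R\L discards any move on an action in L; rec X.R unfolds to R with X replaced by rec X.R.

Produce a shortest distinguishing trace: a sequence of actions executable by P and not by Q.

d

LTS(P): 6 reachable states
  m0 = a.((0 | 0)\{a} + b.(0 + 0)) + d.a.b.0\{b,d} has moves =a=> m1, =d=> m2
  m1 = (0 | 0)\{a} + b.(0 + 0) has moves =b=> m3
  m2 = a.b.0\{b,d} has moves =a=> m4
  m3 = 0 + 0 has moves ·
  m4 = b.0\{b,d} has moves =b=> m5
  m5 = 0\{b,d} has moves ·
LTS(Q): 6 reachable states
  n0 = a.((0 | 0)\{a} + b.(0 + 0)) + c.a.b.0\{b,d} has moves =a=> n1, =c=> n2
  n1 = (0 | 0)\{a} + b.(0 + 0) has moves =b=> n3
  n2 = a.b.0\{b,d} has moves =a=> n4
  n3 = 0 + 0 has moves ·
  n4 = b.0\{b,d} has moves =b=> n5
  n5 = 0\{b,d} has moves ·
Executing d from P (initial set {m0}):
  step 1 (d): {m2}
  ✓ P
Executing d from Q (initial set {n0}):
  step 1 (d): ∅ (Q stuck)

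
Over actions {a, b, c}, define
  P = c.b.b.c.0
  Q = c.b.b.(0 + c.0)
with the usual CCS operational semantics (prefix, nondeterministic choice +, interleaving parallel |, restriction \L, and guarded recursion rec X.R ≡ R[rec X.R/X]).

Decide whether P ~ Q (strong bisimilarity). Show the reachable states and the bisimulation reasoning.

P ~ Q

LTS(P): 5 reachable states
  m0 = c.b.b.c.0 has moves ··c··> m1
  m1 = b.b.c.0 has moves ··b··> m2
  m2 = b.c.0 has moves ··b··> m3
  m3 = c.0 has moves ··c··> m4
  m4 = 0 has moves stopped
LTS(Q): 5 reachable states
  n0 = c.b.b.(0 + c.0) has moves ··c··> n1
  n1 = b.b.(0 + c.0) has moves ··b··> n2
  n2 = b.(0 + c.0) has moves ··b··> n3
  n3 = 0 + c.0 has moves ··c··> n4
  n4 = 0 has moves stopped
Bisimilarity quotient blocks:
  B0 = {m0, n0}
  B1 = {m1, n1}
  B2 = {m2, n2}
  B3 = {m3, n3}
  B4 = {m4, n4}
m0 ∈ B0, n0 ∈ B0 → same block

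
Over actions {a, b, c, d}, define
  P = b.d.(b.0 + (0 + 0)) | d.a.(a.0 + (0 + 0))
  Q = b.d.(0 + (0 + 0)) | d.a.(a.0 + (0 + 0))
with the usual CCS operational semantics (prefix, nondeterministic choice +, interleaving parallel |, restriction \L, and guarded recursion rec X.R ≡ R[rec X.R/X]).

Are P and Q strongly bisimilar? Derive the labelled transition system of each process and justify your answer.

P ≁ Q

LTS(P): 16 reachable states
  m0 = b.d.(b.0 + (0 + 0)) | d.a.(a.0 + (0 + 0)) ⊢ --b--▸ m1, --d--▸ m2
  m1 = d.(b.0 + (0 + 0)) | d.a.(a.0 + (0 + 0)) ⊢ --d--▸ m3, --d--▸ m4
  m2 = b.d.(b.0 + (0 + 0)) | a.(a.0 + (0 + 0)) ⊢ --a--▸ m5, --b--▸ m4
  m3 = (b.0 + (0 + 0)) | d.a.(a.0 + (0 + 0)) ⊢ --b--▸ m6, --d--▸ m7
  m4 = d.(b.0 + (0 + 0)) | a.(a.0 + (0 + 0)) ⊢ --a--▸ m8, --d--▸ m7
  m5 = b.d.(b.0 + (0 + 0)) | (a.0 + (0 + 0)) ⊢ --a--▸ m9, --b--▸ m8
  m6 = 0 | d.a.(a.0 + (0 + 0)) ⊢ --d--▸ m10
  m7 = (b.0 + (0 + 0)) | a.(a.0 + (0 + 0)) ⊢ --a--▸ m11, --b--▸ m10
  m8 = d.(b.0 + (0 + 0)) | (a.0 + (0 + 0)) ⊢ --a--▸ m12, --d--▸ m11
  m9 = b.d.(b.0 + (0 + 0)) | 0 ⊢ --b--▸ m12
  m10 = 0 | a.(a.0 + (0 + 0)) ⊢ --a--▸ m13
  m11 = (b.0 + (0 + 0)) | (a.0 + (0 + 0)) ⊢ --a--▸ m14, --b--▸ m13
  m12 = d.(b.0 + (0 + 0)) | 0 ⊢ --d--▸ m14
  m13 = 0 | (a.0 + (0 + 0)) ⊢ --a--▸ m15
  m14 = (b.0 + (0 + 0)) | 0 ⊢ --b--▸ m15
  m15 = 0 | 0 ⊢ ∅
LTS(Q): 12 reachable states
  n0 = b.d.(0 + (0 + 0)) | d.a.(a.0 + (0 + 0)) ⊢ --b--▸ n1, --d--▸ n2
  n1 = d.(0 + (0 + 0)) | d.a.(a.0 + (0 + 0)) ⊢ --d--▸ n3, --d--▸ n4
  n2 = b.d.(0 + (0 + 0)) | a.(a.0 + (0 + 0)) ⊢ --a--▸ n5, --b--▸ n4
  n3 = (0 + (0 + 0)) | d.a.(a.0 + (0 + 0)) ⊢ --d--▸ n6
  n4 = d.(0 + (0 + 0)) | a.(a.0 + (0 + 0)) ⊢ --a--▸ n7, --d--▸ n6
  n5 = b.d.(0 + (0 + 0)) | (a.0 + (0 + 0)) ⊢ --a--▸ n8, --b--▸ n7
  n6 = (0 + (0 + 0)) | a.(a.0 + (0 + 0)) ⊢ --a--▸ n9
  n7 = d.(0 + (0 + 0)) | (a.0 + (0 + 0)) ⊢ --a--▸ n10, --d--▸ n9
  n8 = b.d.(0 + (0 + 0)) | 0 ⊢ --b--▸ n10
  n9 = (0 + (0 + 0)) | (a.0 + (0 + 0)) ⊢ --a--▸ n11
  n10 = d.(0 + (0 + 0)) | 0 ⊢ --d--▸ n11
  n11 = (0 + (0 + 0)) | 0 ⊢ ∅
Partition-refinement fixed point:
  B0 = {m0}
  B1 = {m2}
  B2 = {m5}
  B3 = {m9}
  B4 = {m12}
  B5 = {m14}
  B6 = {m15, n11}
  B7 = {m8}
  B8 = {m11}
  B9 = {m13, n9}
  B10 = {m4}
  B11 = {m7}
  B12 = {m10, n6}
  B13 = {m1}
  B14 = {m3}
  B15 = {m6, n3}
  B16 = {n0}
  B17 = {n2}
  B18 = {n5}
  B19 = {n7}
  B20 = {n10}
  B21 = {n8}
  B22 = {n4}
  B23 = {n1}
m0 ∈ B0, n0 ∈ B16 → different blocks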